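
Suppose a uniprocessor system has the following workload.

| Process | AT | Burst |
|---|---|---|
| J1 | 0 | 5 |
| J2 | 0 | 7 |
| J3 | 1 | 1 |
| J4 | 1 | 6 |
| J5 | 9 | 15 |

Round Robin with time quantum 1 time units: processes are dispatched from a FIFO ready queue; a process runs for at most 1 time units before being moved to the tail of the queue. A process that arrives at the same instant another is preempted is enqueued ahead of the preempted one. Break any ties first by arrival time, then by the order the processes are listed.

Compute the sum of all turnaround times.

Schedule: | J1 0-1 | J2 1-2 | J3 2-3 | J4 3-4 | J1 4-5 | J2 5-6 | J4 6-7 | J1 7-8 | J2 8-9 | J4 9-10 | J1 10-11 | J5 11-12 | J2 12-13 | J4 13-14 | J1 14-15 | J5 15-16 | J2 16-17 | J4 17-18 | J5 18-19 | J2 19-20 | J4 20-21 | J5 21-22 | J2 22-23 | J5 23-34 |
Completion: J1=15  J2=23  J3=3  J4=21  J5=34
Turnaround = completion − arrival: J1=15, J2=23, J3=2, J4=20, J5=25
Total turnaround = 15 + 23 + 2 + 20 + 25 = 85

85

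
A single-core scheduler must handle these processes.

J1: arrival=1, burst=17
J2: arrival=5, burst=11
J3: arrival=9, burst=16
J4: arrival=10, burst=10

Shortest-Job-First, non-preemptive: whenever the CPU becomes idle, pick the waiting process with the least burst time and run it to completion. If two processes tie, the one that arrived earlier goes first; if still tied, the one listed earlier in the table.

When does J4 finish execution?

28

Gantt: | idle 0-1 | J1 1-18 | J4 18-28 | J2 28-39 | J3 39-55 |
Completion: J1=18  J2=39  J3=55  J4=28
Turnaround (C−A): J1=17  J2=34  J3=46  J4=18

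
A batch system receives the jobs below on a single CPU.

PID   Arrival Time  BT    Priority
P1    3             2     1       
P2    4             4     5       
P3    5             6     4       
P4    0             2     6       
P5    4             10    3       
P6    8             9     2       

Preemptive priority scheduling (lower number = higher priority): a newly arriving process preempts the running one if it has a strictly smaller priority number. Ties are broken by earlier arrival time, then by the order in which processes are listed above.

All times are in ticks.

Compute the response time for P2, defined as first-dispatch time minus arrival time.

Gantt: | P4 0-2 | idle 2-3 | P1 3-5 | P5 5-8 | P6 8-17 | P5 17-24 | P3 24-30 | P2 30-34 |
Completion: P1=5  P2=34  P3=30  P4=2  P5=24  P6=17
Response(P2) = first start − arrival = 30 − 4 = 26

26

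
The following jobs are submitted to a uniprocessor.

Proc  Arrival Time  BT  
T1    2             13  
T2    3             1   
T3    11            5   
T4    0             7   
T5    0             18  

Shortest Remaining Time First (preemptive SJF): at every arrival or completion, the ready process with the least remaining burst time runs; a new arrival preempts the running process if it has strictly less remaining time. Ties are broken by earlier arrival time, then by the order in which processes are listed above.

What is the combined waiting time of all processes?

38

Schedule: | T4 0-3 | T2 3-4 | T4 4-8 | T1 8-11 | T3 11-16 | T1 16-26 | T5 26-44 |
Completion: T1=26  T2=4  T3=16  T4=8  T5=44
Turnaround (C−A): T1=24  T2=1  T3=5  T4=8  T5=44
Waiting = turnaround − burst: T1=11, T2=0, T3=0, T4=1, T5=26
Total waiting = 11 + 0 + 0 + 1 + 26 = 38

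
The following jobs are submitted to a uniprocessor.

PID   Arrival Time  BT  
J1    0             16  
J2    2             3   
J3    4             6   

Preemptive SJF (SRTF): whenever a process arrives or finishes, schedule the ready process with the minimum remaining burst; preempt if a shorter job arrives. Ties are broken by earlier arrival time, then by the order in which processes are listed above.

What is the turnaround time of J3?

Gantt: | J1 0-2 | J2 2-5 | J3 5-11 | J1 11-25 |
Completion: J1=25  J2=5  J3=11
Turnaround(J3) = completion − arrival = 11 − 4 = 7

7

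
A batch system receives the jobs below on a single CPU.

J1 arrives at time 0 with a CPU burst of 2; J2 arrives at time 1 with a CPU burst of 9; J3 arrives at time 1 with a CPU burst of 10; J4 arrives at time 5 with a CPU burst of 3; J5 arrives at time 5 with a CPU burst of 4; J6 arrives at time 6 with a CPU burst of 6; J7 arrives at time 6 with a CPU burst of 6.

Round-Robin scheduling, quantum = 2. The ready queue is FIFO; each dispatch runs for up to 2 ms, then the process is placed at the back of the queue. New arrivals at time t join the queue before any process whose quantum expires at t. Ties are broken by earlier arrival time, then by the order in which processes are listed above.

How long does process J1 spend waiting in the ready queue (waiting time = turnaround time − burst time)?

Gantt: | J1 0-2 | J2 2-4 | J3 4-6 | J2 6-8 | J4 8-10 | J5 10-12 | J6 12-14 | J7 14-16 | J3 16-18 | J2 18-20 | J4 20-21 | J5 21-23 | J6 23-25 | J7 25-27 | J3 27-29 | J2 29-31 | J6 31-33 | J7 33-35 | J3 35-37 | J2 37-38 | J3 38-40 |
Completion: J1=2  J2=38  J3=40  J4=21  J5=23  J6=33  J7=35
Turnaround (C−A): J1=2  J2=37  J3=39  J4=16  J5=18  J6=27  J7=29
Waiting(J1) = turnaround − burst = 2 − 2 = 0

0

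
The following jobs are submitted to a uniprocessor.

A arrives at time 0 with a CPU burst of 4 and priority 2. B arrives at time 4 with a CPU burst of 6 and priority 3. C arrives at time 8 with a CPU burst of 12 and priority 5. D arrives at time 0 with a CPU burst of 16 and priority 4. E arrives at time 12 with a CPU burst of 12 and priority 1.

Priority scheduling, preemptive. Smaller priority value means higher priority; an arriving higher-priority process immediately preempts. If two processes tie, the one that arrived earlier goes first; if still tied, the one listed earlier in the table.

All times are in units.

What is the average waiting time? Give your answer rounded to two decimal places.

10.40

Schedule: | A 0-4 | B 4-10 | D 10-12 | E 12-24 | D 24-38 | C 38-50 |
Completion: A=4  B=10  C=50  D=38  E=24
Waiting times: A=0, B=0, C=30, D=22, E=0
Average waiting = (0+0+30+22+0) / 5 = 52/5 = 10.40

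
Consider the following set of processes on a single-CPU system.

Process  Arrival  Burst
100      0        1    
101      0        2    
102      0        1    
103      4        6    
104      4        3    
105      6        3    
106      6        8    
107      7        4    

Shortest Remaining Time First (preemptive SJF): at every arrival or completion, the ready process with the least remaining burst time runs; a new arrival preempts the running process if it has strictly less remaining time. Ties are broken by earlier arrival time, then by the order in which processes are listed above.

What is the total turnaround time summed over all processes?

Gantt: | 100 0-1 | 102 1-2 | 101 2-4 | 104 4-7 | 105 7-10 | 107 10-14 | 103 14-20 | 106 20-28 |
Completion: 100=1  101=4  102=2  103=20  104=7  105=10  106=28  107=14
Turnaround = completion − arrival: 100=1, 101=4, 102=2, 103=16, 104=3, 105=4, 106=22, 107=7
Total turnaround = 1 + 4 + 2 + 16 + 3 + 4 + 22 + 7 = 59

59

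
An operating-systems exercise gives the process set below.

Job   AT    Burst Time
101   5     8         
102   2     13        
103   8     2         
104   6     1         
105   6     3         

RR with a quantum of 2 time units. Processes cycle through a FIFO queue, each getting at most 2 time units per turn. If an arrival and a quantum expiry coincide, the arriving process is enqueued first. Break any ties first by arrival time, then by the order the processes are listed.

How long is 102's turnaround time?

27

Gantt: | idle 0-2 | 102 2-6 | 101 6-8 | 104 8-9 | 105 9-11 | 102 11-13 | 103 13-15 | 101 15-17 | 105 17-18 | 102 18-20 | 101 20-22 | 102 22-24 | 101 24-26 | 102 26-29 |
Completion: 101=26  102=29  103=15  104=9  105=18
Turnaround(102) = completion − arrival = 29 − 2 = 27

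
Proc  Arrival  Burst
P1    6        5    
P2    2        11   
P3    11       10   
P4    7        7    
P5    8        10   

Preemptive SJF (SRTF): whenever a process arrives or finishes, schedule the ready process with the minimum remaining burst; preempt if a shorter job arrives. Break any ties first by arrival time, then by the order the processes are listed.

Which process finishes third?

P4

Timeline: | idle 0-2 | P2 2-6 | P1 6-11 | P2 11-18 | P4 18-25 | P5 25-35 | P3 35-45 |
Completion: P1=11  P2=18  P3=45  P4=25  P5=35
Turnaround (C−A): P1=5  P2=16  P3=34  P4=18  P5=27
Finish order: P1 → P2 → P4 → P5 → P3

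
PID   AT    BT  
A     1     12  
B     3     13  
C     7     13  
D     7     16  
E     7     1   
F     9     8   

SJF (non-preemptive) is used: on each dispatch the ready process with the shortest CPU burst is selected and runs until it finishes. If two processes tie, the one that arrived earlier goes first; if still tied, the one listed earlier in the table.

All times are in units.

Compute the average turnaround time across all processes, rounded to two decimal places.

Gantt: | idle 0-1 | A 1-13 | E 13-14 | F 14-22 | B 22-35 | C 35-48 | D 48-64 |
Completion: A=13  B=35  C=48  D=64  E=14  F=22
Turnaround times: A=12, B=32, C=41, D=57, E=7, F=13
Average turnaround = (12+32+41+57+7+13) / 6 = 162/6 = 27.00

27.00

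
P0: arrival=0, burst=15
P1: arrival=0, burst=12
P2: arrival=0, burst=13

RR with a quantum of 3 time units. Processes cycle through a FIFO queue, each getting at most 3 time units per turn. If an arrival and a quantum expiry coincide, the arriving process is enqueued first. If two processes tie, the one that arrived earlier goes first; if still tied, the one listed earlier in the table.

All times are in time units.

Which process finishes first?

P1

Timeline: | P0 0-3 | P1 3-6 | P2 6-9 | P0 9-12 | P1 12-15 | P2 15-18 | P0 18-21 | P1 21-24 | P2 24-27 | P0 27-30 | P1 30-33 | P2 33-36 | P0 36-39 | P2 39-40 |
Completion: P0=39  P1=33  P2=40
Finish order: P1 → P0 → P2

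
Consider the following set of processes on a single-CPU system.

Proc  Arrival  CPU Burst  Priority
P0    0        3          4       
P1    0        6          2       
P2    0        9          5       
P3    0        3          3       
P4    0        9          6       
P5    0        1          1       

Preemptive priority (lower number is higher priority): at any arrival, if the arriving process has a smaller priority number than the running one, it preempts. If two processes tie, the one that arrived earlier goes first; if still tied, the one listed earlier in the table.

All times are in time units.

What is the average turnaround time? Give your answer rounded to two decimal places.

14.00

Schedule: | P5 0-1 | P1 1-7 | P3 7-10 | P0 10-13 | P2 13-22 | P4 22-31 |
Completion: P0=13  P1=7  P2=22  P3=10  P4=31  P5=1
Turnaround (C−A): P0=13  P1=7  P2=22  P3=10  P4=31  P5=1
Turnaround times: P0=13, P1=7, P2=22, P3=10, P4=31, P5=1
Average turnaround = (13+7+22+10+31+1) / 6 = 84/6 = 14.00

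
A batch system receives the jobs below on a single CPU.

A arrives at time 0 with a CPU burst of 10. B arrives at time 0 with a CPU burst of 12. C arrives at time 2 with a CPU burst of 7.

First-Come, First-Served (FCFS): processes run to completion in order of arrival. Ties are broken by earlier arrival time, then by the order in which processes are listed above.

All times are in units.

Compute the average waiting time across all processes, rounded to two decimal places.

Timeline: | A 0-10 | B 10-22 | C 22-29 |
Completion: A=10  B=22  C=29
Turnaround (C−A): A=10  B=22  C=27
Waiting times: A=0, B=10, C=20
Average waiting = (0+10+20) / 3 = 30/3 = 10.00

10.00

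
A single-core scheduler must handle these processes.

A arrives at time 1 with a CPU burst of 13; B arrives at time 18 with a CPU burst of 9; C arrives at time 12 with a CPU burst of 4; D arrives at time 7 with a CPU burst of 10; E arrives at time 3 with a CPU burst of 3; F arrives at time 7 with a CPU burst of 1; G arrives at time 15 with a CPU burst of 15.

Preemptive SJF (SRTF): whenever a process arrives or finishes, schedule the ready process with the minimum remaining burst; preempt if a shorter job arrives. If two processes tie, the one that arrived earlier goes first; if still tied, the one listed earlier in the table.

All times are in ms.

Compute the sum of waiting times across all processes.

62

Schedule: | idle 0-1 | A 1-3 | E 3-6 | A 6-7 | F 7-8 | A 8-12 | C 12-16 | A 16-22 | B 22-31 | D 31-41 | G 41-56 |
Completion: A=22  B=31  C=16  D=41  E=6  F=8  G=56
Waiting = turnaround − burst: A=8, B=4, C=0, D=24, E=0, F=0, G=26
Total waiting = 8 + 4 + 0 + 24 + 0 + 0 + 26 = 62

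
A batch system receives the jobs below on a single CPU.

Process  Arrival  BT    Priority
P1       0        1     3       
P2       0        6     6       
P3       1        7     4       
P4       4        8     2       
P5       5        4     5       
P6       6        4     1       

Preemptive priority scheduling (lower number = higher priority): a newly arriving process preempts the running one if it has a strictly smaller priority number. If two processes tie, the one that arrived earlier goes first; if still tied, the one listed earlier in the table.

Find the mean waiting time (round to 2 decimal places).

Schedule: | P1 0-1 | P3 1-4 | P4 4-6 | P6 6-10 | P4 10-16 | P3 16-20 | P5 20-24 | P2 24-30 |
Completion: P1=1  P2=30  P3=20  P4=16  P5=24  P6=10
Waiting times: P1=0, P2=24, P3=12, P4=4, P5=15, P6=0
Average waiting = (0+24+12+4+15+0) / 6 = 55/6 = 9.17

9.17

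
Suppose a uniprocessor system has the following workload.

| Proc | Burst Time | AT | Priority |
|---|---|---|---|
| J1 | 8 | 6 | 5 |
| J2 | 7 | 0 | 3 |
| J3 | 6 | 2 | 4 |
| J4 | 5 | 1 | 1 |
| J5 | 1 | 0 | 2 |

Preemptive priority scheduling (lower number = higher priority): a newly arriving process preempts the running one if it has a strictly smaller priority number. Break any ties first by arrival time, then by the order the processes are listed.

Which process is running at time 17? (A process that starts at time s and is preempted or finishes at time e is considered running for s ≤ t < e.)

J3

Gantt: | J5 0-1 | J4 1-6 | J2 6-13 | J3 13-19 | J1 19-27 |
Completion: J1=27  J2=13  J3=19  J4=6  J5=1
Turnaround (C−A): J1=21  J2=13  J3=17  J4=5  J5=1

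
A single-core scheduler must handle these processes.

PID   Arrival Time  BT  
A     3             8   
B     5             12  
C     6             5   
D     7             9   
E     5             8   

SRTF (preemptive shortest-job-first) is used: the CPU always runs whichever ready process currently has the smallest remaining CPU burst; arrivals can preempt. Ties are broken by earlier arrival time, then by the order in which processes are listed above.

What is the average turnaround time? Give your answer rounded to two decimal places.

20.60

Schedule: | idle 0-3 | A 3-11 | C 11-16 | E 16-24 | D 24-33 | B 33-45 |
Completion: A=11  B=45  C=16  D=33  E=24
Turnaround (C−A): A=8  B=40  C=10  D=26  E=19
Turnaround times: A=8, B=40, C=10, D=26, E=19
Average turnaround = (8+40+10+26+19) / 5 = 103/5 = 20.60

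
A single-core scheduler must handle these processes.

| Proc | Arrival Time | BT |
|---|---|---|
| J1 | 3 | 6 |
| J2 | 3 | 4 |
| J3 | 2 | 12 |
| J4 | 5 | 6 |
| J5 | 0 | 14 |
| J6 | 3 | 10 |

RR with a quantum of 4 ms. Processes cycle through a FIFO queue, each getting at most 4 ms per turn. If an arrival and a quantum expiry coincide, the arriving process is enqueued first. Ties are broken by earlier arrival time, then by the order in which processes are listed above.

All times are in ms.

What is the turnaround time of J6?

Gantt: | J5 0-4 | J3 4-8 | J1 8-12 | J2 12-16 | J6 16-20 | J5 20-24 | J4 24-28 | J3 28-32 | J1 32-34 | J6 34-38 | J5 38-42 | J4 42-44 | J3 44-48 | J6 48-50 | J5 50-52 |
Completion: J1=34  J2=16  J3=48  J4=44  J5=52  J6=50
Turnaround(J6) = completion − arrival = 50 − 3 = 47

47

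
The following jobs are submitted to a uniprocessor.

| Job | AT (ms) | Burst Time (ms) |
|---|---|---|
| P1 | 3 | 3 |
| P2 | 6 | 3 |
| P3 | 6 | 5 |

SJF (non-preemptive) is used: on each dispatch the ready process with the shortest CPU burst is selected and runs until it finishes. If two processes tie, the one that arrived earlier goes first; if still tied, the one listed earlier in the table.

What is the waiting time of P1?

Timeline: | idle 0-3 | P1 3-6 | P2 6-9 | P3 9-14 |
Completion: P1=6  P2=9  P3=14
Turnaround (C−A): P1=3  P2=3  P3=8
Waiting(P1) = turnaround − burst = 3 − 3 = 0

0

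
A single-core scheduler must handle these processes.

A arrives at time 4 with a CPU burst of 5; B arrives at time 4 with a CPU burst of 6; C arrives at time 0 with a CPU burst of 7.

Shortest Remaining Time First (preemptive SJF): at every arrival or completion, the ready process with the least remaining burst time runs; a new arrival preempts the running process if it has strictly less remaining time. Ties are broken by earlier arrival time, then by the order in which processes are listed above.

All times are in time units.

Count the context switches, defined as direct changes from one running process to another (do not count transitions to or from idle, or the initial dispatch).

2

Gantt: | C 0-7 | A 7-12 | B 12-18 |
Completion: A=12  B=18  C=7
Turnaround (C−A): A=8  B=14  C=7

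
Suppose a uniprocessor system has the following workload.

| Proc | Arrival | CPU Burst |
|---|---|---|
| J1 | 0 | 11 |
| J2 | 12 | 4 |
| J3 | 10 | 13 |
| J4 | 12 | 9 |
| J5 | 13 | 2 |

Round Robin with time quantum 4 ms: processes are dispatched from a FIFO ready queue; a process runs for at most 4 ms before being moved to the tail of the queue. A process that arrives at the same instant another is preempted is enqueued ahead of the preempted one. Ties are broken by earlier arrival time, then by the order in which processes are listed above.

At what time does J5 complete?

25

Timeline: | J1 0-11 | J3 11-15 | J2 15-19 | J4 19-23 | J5 23-25 | J3 25-29 | J4 29-33 | J3 33-37 | J4 37-38 | J3 38-39 |
Completion: J1=11  J2=19  J3=39  J4=38  J5=25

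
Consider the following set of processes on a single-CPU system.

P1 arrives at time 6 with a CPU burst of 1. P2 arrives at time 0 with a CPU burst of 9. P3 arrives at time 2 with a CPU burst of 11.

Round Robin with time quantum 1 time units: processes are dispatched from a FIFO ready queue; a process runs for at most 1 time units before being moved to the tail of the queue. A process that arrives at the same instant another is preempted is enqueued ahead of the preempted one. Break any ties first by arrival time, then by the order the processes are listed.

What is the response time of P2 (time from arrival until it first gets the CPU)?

Timeline: | P2 0-2 | P3 2-3 | P2 3-4 | P3 4-5 | P2 5-6 | P3 6-7 | P1 7-8 | P2 8-9 | P3 9-10 | P2 10-11 | P3 11-12 | P2 12-13 | P3 13-14 | P2 14-15 | P3 15-16 | P2 16-17 | P3 17-21 |
Completion: P1=8  P2=17  P3=21
Turnaround (C−A): P1=2  P2=17  P3=19
Response(P2) = first start − arrival = 0 − 0 = 0

0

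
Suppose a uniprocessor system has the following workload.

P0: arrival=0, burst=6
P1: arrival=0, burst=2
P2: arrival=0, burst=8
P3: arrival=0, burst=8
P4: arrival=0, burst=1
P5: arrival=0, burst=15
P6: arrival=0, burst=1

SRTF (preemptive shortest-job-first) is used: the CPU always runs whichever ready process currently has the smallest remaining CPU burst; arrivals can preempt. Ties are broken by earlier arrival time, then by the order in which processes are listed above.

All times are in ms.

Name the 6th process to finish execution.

P3

Gantt: | P4 0-1 | P6 1-2 | P1 2-4 | P0 4-10 | P2 10-18 | P3 18-26 | P5 26-41 |
Completion: P0=10  P1=4  P2=18  P3=26  P4=1  P5=41  P6=2
Turnaround (C−A): P0=10  P1=4  P2=18  P3=26  P4=1  P5=41  P6=2
Finish order: P4 → P6 → P1 → P0 → P2 → P3 → P5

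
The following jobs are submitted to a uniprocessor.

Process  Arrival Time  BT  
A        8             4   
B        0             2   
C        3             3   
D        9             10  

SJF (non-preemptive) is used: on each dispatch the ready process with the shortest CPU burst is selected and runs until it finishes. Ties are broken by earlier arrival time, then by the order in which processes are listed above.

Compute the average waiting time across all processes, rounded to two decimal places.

0.75

Schedule: | B 0-2 | idle 2-3 | C 3-6 | idle 6-8 | A 8-12 | D 12-22 |
Completion: A=12  B=2  C=6  D=22
Waiting times: A=0, B=0, C=0, D=3
Average waiting = (0+0+0+3) / 4 = 3/4 = 0.75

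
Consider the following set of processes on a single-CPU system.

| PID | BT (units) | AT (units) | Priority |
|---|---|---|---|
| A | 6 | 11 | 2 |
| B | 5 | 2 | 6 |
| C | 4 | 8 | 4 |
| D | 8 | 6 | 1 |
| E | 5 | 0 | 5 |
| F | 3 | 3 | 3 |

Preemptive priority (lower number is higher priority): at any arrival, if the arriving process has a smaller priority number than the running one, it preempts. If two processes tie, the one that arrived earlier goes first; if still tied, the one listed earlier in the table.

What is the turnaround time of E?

Timeline: | E 0-3 | F 3-6 | D 6-14 | A 14-20 | C 20-24 | E 24-26 | B 26-31 |
Completion: A=20  B=31  C=24  D=14  E=26  F=6
Turnaround (C−A): A=9  B=29  C=16  D=8  E=26  F=3
Turnaround(E) = completion − arrival = 26 − 0 = 26

26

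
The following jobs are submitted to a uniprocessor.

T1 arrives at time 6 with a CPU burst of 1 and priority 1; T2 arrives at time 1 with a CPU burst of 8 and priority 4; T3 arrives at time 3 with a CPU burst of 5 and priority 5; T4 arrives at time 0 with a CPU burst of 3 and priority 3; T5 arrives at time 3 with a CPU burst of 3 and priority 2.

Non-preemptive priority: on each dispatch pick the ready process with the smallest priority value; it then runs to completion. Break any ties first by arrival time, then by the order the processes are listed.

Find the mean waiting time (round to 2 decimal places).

Timeline: | T4 0-3 | T5 3-6 | T1 6-7 | T2 7-15 | T3 15-20 |
Completion: T1=7  T2=15  T3=20  T4=3  T5=6
Turnaround (C−A): T1=1  T2=14  T3=17  T4=3  T5=3
Waiting times: T1=0, T2=6, T3=12, T4=0, T5=0
Average waiting = (0+6+12+0+0) / 5 = 18/5 = 3.60

3.60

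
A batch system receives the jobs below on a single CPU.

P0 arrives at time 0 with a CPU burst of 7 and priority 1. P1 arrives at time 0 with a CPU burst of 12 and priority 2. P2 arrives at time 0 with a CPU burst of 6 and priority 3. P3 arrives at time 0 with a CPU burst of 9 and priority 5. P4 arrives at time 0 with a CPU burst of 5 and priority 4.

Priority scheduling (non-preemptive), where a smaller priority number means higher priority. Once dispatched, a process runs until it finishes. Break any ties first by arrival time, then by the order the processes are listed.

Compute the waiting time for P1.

Gantt: | P0 0-7 | P1 7-19 | P2 19-25 | P4 25-30 | P3 30-39 |
Completion: P0=7  P1=19  P2=25  P3=39  P4=30
Waiting(P1) = turnaround − burst = 19 − 12 = 7

7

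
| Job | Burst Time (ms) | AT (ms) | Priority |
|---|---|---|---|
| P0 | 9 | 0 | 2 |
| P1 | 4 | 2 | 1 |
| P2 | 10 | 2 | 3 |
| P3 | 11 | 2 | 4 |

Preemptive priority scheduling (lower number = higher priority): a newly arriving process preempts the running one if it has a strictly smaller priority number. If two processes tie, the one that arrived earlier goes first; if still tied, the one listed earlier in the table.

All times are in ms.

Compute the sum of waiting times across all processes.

36

Gantt: | P0 0-2 | P1 2-6 | P0 6-13 | P2 13-23 | P3 23-34 |
Completion: P0=13  P1=6  P2=23  P3=34
Waiting = turnaround − burst: P0=4, P1=0, P2=11, P3=21
Total waiting = 4 + 0 + 11 + 21 = 36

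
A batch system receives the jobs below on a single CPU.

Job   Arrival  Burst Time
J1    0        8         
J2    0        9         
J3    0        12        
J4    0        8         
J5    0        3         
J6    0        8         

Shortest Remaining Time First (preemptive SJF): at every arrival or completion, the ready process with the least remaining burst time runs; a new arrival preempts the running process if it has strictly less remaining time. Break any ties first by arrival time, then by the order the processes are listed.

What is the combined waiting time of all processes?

Gantt: | J5 0-3 | J1 3-11 | J4 11-19 | J6 19-27 | J2 27-36 | J3 36-48 |
Completion: J1=11  J2=36  J3=48  J4=19  J5=3  J6=27
Waiting = turnaround − burst: J1=3, J2=27, J3=36, J4=11, J5=0, J6=19
Total waiting = 3 + 27 + 36 + 11 + 0 + 19 = 96

96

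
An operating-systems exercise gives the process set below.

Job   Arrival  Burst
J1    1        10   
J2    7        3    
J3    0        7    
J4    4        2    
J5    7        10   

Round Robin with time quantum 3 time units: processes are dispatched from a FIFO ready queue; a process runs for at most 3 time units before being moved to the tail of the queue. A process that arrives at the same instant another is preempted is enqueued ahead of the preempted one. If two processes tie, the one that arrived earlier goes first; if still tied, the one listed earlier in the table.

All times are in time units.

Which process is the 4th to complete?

J1

Schedule: | J3 0-3 | J1 3-6 | J3 6-9 | J4 9-11 | J1 11-14 | J2 14-17 | J5 17-20 | J3 20-21 | J1 21-24 | J5 24-27 | J1 27-28 | J5 28-32 |
Completion: J1=28  J2=17  J3=21  J4=11  J5=32
Turnaround (C−A): J1=27  J2=10  J3=21  J4=7  J5=25
Finish order: J4 → J2 → J3 → J1 → J5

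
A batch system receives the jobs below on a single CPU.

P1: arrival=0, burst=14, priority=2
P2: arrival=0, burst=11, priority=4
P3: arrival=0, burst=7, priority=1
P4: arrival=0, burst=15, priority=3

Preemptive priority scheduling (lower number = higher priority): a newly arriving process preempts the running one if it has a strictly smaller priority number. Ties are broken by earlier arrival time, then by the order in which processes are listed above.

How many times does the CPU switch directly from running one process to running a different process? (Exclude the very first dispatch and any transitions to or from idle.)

3

Timeline: | P3 0-7 | P1 7-21 | P4 21-36 | P2 36-47 |
Completion: P1=21  P2=47  P3=7  P4=36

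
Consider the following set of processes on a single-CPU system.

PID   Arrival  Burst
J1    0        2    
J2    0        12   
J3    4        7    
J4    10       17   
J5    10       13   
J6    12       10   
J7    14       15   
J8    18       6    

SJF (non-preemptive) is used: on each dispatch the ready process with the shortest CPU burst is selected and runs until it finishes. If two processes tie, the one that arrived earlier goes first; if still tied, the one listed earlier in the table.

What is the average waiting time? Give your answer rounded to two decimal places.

18.50

Timeline: | J1 0-2 | J2 2-14 | J3 14-21 | J8 21-27 | J6 27-37 | J5 37-50 | J7 50-65 | J4 65-82 |
Completion: J1=2  J2=14  J3=21  J4=82  J5=50  J6=37  J7=65  J8=27
Waiting times: J1=0, J2=2, J3=10, J4=55, J5=27, J6=15, J7=36, J8=3
Average waiting = (0+2+10+55+27+15+36+3) / 8 = 148/8 = 18.50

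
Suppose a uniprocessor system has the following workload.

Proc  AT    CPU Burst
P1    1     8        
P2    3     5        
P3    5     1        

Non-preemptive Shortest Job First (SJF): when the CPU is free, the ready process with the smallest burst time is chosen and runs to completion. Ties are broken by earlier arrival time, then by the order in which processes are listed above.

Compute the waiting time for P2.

7

Gantt: | idle 0-1 | P1 1-9 | P3 9-10 | P2 10-15 |
Completion: P1=9  P2=15  P3=10
Waiting(P2) = turnaround − burst = 12 − 5 = 7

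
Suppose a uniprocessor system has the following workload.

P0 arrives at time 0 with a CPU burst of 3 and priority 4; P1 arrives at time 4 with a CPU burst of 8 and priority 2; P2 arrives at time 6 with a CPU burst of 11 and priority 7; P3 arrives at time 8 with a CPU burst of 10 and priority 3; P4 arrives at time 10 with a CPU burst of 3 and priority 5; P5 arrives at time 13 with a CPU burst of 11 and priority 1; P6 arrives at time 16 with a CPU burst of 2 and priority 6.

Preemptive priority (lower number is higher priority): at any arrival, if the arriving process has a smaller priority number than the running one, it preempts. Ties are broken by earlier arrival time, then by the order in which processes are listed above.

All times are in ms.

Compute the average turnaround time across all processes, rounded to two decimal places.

Timeline: | P0 0-3 | idle 3-4 | P1 4-12 | P3 12-13 | P5 13-24 | P3 24-33 | P4 33-36 | P6 36-38 | P2 38-49 |
Completion: P0=3  P1=12  P2=49  P3=33  P4=36  P5=24  P6=38
Turnaround times: P0=3, P1=8, P2=43, P3=25, P4=26, P5=11, P6=22
Average turnaround = (3+8+43+25+26+11+22) / 7 = 138/7 = 19.71

19.71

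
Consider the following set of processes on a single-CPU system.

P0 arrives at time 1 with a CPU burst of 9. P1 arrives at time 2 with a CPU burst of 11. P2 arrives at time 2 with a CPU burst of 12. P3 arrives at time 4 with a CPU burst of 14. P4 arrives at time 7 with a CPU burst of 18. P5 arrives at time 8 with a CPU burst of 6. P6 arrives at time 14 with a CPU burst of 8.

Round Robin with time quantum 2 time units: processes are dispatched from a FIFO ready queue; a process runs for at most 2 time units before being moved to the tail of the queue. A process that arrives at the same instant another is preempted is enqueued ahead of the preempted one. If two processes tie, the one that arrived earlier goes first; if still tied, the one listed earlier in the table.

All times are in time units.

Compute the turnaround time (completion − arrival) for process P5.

Gantt: | idle 0-1 | P0 1-3 | P1 3-5 | P2 5-7 | P0 7-9 | P3 9-11 | P1 11-13 | P4 13-15 | P2 15-17 | P5 17-19 | P0 19-21 | P3 21-23 | P1 23-25 | P6 25-27 | P4 27-29 | P2 29-31 | P5 31-33 | P0 33-35 | P3 35-37 | P1 37-39 | P6 39-41 | P4 41-43 | P2 43-45 | P5 45-47 | P0 47-48 | P3 48-50 | P1 50-52 | P6 52-54 | P4 54-56 | P2 56-58 | P3 58-60 | P1 60-61 | P6 61-63 | P4 63-65 | P2 65-67 | P3 67-69 | P4 69-71 | P3 71-73 | P4 73-79 |
Completion: P0=48  P1=61  P2=67  P3=73  P4=79  P5=47  P6=63
Turnaround(P5) = completion − arrival = 47 − 8 = 39

39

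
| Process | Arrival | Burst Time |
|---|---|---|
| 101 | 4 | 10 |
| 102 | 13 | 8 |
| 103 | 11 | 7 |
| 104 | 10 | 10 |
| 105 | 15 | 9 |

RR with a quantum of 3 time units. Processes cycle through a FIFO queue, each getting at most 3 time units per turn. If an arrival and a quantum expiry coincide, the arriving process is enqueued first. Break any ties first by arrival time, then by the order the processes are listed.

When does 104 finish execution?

Schedule: | idle 0-4 | 101 4-10 | 104 10-13 | 101 13-16 | 103 16-19 | 102 19-22 | 104 22-25 | 105 25-28 | 101 28-29 | 103 29-32 | 102 32-35 | 104 35-38 | 105 38-41 | 103 41-42 | 102 42-44 | 104 44-45 | 105 45-48 |
Completion: 101=29  102=44  103=42  104=45  105=48
Turnaround (C−A): 101=25  102=31  103=31  104=35  105=33

45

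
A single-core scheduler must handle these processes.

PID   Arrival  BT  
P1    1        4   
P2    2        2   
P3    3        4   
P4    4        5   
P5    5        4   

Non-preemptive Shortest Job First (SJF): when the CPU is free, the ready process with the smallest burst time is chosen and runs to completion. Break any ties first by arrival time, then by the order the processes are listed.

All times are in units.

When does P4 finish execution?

Timeline: | idle 0-1 | P1 1-5 | P2 5-7 | P3 7-11 | P5 11-15 | P4 15-20 |
Completion: P1=5  P2=7  P3=11  P4=20  P5=15
Turnaround (C−A): P1=4  P2=5  P3=8  P4=16  P5=10

20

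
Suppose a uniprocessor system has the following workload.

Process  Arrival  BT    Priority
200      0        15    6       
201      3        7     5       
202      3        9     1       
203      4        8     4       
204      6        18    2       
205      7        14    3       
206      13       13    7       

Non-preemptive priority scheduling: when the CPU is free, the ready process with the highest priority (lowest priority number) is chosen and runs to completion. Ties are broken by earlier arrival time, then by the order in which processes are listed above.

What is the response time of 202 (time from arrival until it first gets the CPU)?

12

Gantt: | 200 0-15 | 202 15-24 | 204 24-42 | 205 42-56 | 203 56-64 | 201 64-71 | 206 71-84 |
Completion: 200=15  201=71  202=24  203=64  204=42  205=56  206=84
Turnaround (C−A): 200=15  201=68  202=21  203=60  204=36  205=49  206=71
Response(202) = first start − arrival = 15 − 3 = 12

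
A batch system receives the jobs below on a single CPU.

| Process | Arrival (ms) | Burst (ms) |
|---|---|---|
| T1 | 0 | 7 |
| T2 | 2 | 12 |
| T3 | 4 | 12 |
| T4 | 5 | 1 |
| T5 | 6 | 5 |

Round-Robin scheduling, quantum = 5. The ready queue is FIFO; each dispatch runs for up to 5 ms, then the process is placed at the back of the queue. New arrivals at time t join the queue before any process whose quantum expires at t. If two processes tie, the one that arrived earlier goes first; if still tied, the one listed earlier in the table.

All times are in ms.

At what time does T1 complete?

18

Timeline: | T1 0-5 | T2 5-10 | T3 10-15 | T4 15-16 | T1 16-18 | T5 18-23 | T2 23-28 | T3 28-33 | T2 33-35 | T3 35-37 |
Completion: T1=18  T2=35  T3=37  T4=16  T5=23
Turnaround (C−A): T1=18  T2=33  T3=33  T4=11  T5=17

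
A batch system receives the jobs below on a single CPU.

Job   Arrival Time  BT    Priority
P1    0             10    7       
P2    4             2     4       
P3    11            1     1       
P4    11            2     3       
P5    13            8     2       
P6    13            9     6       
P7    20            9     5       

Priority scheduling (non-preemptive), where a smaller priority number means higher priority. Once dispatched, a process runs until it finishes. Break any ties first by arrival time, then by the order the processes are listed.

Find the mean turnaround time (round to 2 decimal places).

11.43

Schedule: | P1 0-10 | P2 10-12 | P3 12-13 | P5 13-21 | P4 21-23 | P7 23-32 | P6 32-41 |
Completion: P1=10  P2=12  P3=13  P4=23  P5=21  P6=41  P7=32
Turnaround times: P1=10, P2=8, P3=2, P4=12, P5=8, P6=28, P7=12
Average turnaround = (10+8+2+12+8+28+12) / 7 = 80/7 = 11.43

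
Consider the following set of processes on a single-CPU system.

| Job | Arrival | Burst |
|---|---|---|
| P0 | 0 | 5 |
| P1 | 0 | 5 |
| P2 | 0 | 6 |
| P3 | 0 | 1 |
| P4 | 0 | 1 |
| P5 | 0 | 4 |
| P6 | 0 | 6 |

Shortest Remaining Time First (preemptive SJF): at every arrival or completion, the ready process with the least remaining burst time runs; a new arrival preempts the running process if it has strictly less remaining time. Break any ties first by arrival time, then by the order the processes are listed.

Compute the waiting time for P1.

11

Gantt: | P3 0-1 | P4 1-2 | P5 2-6 | P0 6-11 | P1 11-16 | P2 16-22 | P6 22-28 |
Completion: P0=11  P1=16  P2=22  P3=1  P4=2  P5=6  P6=28
Waiting(P1) = turnaround − burst = 16 − 5 = 11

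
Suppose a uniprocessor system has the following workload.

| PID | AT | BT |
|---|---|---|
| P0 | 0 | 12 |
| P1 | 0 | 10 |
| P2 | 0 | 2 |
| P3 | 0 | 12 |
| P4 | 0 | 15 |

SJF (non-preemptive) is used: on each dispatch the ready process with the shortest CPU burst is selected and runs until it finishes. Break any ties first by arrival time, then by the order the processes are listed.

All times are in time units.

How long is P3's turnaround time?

36

Schedule: | P2 0-2 | P1 2-12 | P0 12-24 | P3 24-36 | P4 36-51 |
Completion: P0=24  P1=12  P2=2  P3=36  P4=51
Turnaround(P3) = completion − arrival = 36 − 0 = 36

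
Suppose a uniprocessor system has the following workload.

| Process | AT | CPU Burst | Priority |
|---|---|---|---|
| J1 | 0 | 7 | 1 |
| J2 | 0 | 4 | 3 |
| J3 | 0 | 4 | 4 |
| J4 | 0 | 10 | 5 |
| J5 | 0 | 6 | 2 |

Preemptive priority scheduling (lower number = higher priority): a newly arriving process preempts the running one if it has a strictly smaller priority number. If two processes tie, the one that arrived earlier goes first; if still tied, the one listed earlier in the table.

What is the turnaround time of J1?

Gantt: | J1 0-7 | J5 7-13 | J2 13-17 | J3 17-21 | J4 21-31 |
Completion: J1=7  J2=17  J3=21  J4=31  J5=13
Turnaround (C−A): J1=7  J2=17  J3=21  J4=31  J5=13
Turnaround(J1) = completion − arrival = 7 − 0 = 7

7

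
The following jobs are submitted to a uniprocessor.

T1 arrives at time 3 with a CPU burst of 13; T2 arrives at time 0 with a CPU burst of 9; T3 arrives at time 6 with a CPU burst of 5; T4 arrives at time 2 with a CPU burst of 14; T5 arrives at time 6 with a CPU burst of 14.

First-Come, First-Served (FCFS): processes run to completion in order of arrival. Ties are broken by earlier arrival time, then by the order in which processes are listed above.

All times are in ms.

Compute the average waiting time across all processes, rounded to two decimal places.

18.40

Schedule: | T2 0-9 | T4 9-23 | T1 23-36 | T3 36-41 | T5 41-55 |
Completion: T1=36  T2=9  T3=41  T4=23  T5=55
Turnaround (C−A): T1=33  T2=9  T3=35  T4=21  T5=49
Waiting times: T1=20, T2=0, T3=30, T4=7, T5=35
Average waiting = (20+0+30+7+35) / 5 = 92/5 = 18.40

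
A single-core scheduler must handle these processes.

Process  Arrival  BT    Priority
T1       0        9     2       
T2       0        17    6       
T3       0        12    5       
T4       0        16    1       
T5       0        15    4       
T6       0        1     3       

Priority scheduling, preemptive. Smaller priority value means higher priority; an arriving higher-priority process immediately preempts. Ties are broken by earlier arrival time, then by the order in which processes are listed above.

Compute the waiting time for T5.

Gantt: | T4 0-16 | T1 16-25 | T6 25-26 | T5 26-41 | T3 41-53 | T2 53-70 |
Completion: T1=25  T2=70  T3=53  T4=16  T5=41  T6=26
Turnaround (C−A): T1=25  T2=70  T3=53  T4=16  T5=41  T6=26
Waiting(T5) = turnaround − burst = 41 − 15 = 26

26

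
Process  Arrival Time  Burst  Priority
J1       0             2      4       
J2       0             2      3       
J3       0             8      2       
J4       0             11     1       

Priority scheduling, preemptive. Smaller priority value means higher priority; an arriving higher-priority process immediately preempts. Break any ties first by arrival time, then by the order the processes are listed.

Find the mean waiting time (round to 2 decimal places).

Gantt: | J4 0-11 | J3 11-19 | J2 19-21 | J1 21-23 |
Completion: J1=23  J2=21  J3=19  J4=11
Turnaround (C−A): J1=23  J2=21  J3=19  J4=11
Waiting times: J1=21, J2=19, J3=11, J4=0
Average waiting = (21+19+11+0) / 4 = 51/4 = 12.75

12.75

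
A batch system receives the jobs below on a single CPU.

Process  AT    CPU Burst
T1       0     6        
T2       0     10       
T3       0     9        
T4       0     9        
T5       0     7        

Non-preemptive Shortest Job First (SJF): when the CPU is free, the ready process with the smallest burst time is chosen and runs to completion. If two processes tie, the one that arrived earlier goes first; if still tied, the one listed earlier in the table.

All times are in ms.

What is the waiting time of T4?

Schedule: | T1 0-6 | T5 6-13 | T3 13-22 | T4 22-31 | T2 31-41 |
Completion: T1=6  T2=41  T3=22  T4=31  T5=13
Turnaround (C−A): T1=6  T2=41  T3=22  T4=31  T5=13
Waiting(T4) = turnaround − burst = 31 − 9 = 22

22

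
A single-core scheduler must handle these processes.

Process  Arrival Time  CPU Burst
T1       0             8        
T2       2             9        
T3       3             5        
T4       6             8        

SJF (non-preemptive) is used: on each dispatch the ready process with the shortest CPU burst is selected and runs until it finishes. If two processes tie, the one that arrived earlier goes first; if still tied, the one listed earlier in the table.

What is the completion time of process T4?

21

Gantt: | T1 0-8 | T3 8-13 | T4 13-21 | T2 21-30 |
Completion: T1=8  T2=30  T3=13  T4=21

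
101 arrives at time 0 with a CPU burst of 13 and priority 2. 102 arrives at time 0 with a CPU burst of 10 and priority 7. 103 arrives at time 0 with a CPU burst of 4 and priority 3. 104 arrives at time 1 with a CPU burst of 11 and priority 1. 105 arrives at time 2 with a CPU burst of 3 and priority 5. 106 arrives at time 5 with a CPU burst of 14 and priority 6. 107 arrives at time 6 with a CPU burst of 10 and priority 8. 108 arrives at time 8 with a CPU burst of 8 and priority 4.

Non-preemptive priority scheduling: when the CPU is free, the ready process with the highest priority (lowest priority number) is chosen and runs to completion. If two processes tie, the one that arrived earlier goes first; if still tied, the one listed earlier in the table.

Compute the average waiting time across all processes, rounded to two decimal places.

Gantt: | 101 0-13 | 104 13-24 | 103 24-28 | 108 28-36 | 105 36-39 | 106 39-53 | 102 53-63 | 107 63-73 |
Completion: 101=13  102=63  103=28  104=24  105=39  106=53  107=73  108=36
Turnaround (C−A): 101=13  102=63  103=28  104=23  105=37  106=48  107=67  108=28
Waiting times: 101=0, 102=53, 103=24, 104=12, 105=34, 106=34, 107=57, 108=20
Average waiting = (0+53+24+12+34+34+57+20) / 8 = 234/8 = 29.25

29.25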